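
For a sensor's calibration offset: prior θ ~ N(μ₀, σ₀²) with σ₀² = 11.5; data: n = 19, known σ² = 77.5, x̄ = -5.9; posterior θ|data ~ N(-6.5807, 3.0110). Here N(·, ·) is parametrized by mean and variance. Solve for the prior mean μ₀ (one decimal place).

With known observation variance, the Normal–Normal posterior has precision τ_n = τ₀ + n/σ² and mean μ_n = (τ₀μ₀ + (n/σ²)x̄)/τ_n.
Here τ₀ = 1/11.5 = 0.086957 and τ_data = 19/77.5 = 0.245161, so τ_n = 0.332118.
Rearranging for μ₀: μ₀ = (μ_n·τ_n − τ_data·x̄)/τ₀ = (-6.5807·0.332118 − 0.245161·-5.9) / 0.086957 = -0.739119/0.086957 ≈ -8.5.

μ₀ = -8.5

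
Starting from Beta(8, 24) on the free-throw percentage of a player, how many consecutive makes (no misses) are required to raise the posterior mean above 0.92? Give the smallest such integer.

After k makes and 0 misses the posterior is Beta(8+k, 24), with mean (8+k)/(8+24+k).
Set (8+k)/(32+k) > 0.92 and solve: k > (0.92·32 − 8)/(1 − 0.92) = 268.000.
The smallest integer exceeding 268.000 is 269.

k = 269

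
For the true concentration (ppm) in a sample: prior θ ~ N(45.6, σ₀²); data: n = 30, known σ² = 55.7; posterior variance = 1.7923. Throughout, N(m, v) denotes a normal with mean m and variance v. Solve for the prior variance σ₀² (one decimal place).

σ₀² = 51.7

Posterior precision equals prior precision plus data precision: 1/σ_n² = 1/σ₀² + n/σ².
So 1/σ₀² = 1/1.7923 − 30/55.7 = 0.557942 − 0.538600 = 0.019342.
Hence σ₀² = 1/0.019342 ≈ 51.7.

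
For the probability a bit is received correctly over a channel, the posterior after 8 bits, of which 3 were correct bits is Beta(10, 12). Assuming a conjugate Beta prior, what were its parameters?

Beta(7, 7)

A Beta(α, β) prior with s successes and f failures in binomial data gives a Beta(α+s, β+f) posterior.
So α = 10 − 3 = 7 and β = 12 − 5 = 7.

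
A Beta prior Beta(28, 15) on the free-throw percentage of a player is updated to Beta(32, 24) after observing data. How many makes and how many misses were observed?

Under Beta–binomial conjugacy the posterior parameters are (a+s, b+f).
Match parameters: s=32−28=4, f=24−15=9.

4 makes and 9 misses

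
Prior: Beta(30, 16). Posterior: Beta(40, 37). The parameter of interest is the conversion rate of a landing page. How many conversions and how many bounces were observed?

Beta is conjugate to the binomial likelihood: posterior = Beta(α+s, β+f).
Match parameters: s=40−30=10, f=37−16=21.

10 conversions and 21 bounces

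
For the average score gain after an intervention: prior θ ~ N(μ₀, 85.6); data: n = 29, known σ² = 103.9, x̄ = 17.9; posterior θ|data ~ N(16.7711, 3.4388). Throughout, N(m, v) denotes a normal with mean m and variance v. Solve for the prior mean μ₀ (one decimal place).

μ₀ = -10.2

With known observation variance, the Normal–Normal posterior has precision τ_n = τ₀ + n/σ² and mean μ_n = (τ₀μ₀ + (n/σ²)x̄)/τ_n.
Here τ₀ = 1/85.6 = 0.011682 and τ_data = 29/103.9 = 0.279115, so τ_n = 0.290797.
Rearranging for μ₀: μ₀ = (μ_n·τ_n − τ_data·x̄)/τ₀ = (16.7711·0.290797 − 0.279115·17.9) / 0.011682 = -0.119173/0.011682 ≈ -10.2.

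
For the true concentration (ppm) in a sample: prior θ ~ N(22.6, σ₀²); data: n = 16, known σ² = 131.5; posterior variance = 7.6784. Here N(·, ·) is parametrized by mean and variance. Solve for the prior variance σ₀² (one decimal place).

For the Normal–Normal model with known σ², precisions add: τ_n = τ₀ + n/σ².
So 1/σ₀² = 1/7.6784 − 16/131.5 = 0.130235 − 0.121673 = 0.008562.
Hence σ₀² = 1/0.008562 ≈ 116.8.

σ₀² = 116.8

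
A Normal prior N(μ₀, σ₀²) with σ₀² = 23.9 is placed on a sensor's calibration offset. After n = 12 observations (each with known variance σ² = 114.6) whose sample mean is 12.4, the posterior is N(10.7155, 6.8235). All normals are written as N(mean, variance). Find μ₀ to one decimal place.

The posterior mean is a precision-weighted average: μ_n = (τ₀μ₀ + τ_data·x̄)/(τ₀+τ_data), with τ₀=1/σ₀² and τ_data=n/σ².
Here τ₀ = 1/23.9 = 0.041841 and τ_data = 12/114.6 = 0.104712, so τ_n = 0.146553.
Rearranging for μ₀: μ₀ = (μ_n·τ_n − τ_data·x̄)/τ₀ = (10.7155·0.146553 − 0.104712·12.4) / 0.041841 = 0.271960/0.041841 ≈ 6.5.

μ₀ = 6.5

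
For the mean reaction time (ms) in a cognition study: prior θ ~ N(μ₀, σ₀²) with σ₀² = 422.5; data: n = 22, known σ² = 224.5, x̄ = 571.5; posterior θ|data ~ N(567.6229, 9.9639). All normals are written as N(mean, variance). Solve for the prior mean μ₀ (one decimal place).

With known observation variance, the Normal–Normal posterior has precision τ_n = τ₀ + n/σ² and mean μ_n = (τ₀μ₀ + (n/σ²)x̄)/τ_n.
Here τ₀ = 1/422.5 = 0.002367 and τ_data = 22/224.5 = 0.097996, so τ_n = 0.100363.
Rearranging for μ₀: μ₀ = (μ_n·τ_n − τ_data·x̄)/τ₀ = (567.6229·0.100363 − 0.097996·571.5) / 0.002367 = 0.963623/0.002367 ≈ 407.1.

μ₀ = 407.1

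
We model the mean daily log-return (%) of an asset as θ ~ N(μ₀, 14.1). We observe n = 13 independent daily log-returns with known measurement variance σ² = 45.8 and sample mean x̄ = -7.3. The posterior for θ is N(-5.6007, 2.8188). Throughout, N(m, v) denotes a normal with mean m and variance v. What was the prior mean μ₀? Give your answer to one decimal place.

The posterior mean is a precision-weighted average: μ_n = (τ₀μ₀ + τ_data·x̄)/(τ₀+τ_data), with τ₀=1/σ₀² and τ_data=n/σ².
Here τ₀ = 1/14.1 = 0.070922 and τ_data = 13/45.8 = 0.283843, so τ_n = 0.354765.
Rearranging for μ₀: μ₀ = (μ_n·τ_n − τ_data·x̄)/τ₀ = (-5.6007·0.354765 − 0.283843·-7.3) / 0.070922 = 0.085122/0.070922 ≈ 1.2.

μ₀ = 1.2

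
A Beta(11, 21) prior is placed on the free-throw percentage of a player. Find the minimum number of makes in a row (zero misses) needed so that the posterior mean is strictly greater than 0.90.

k = 179

After k makes and 0 misses the posterior is Beta(11+k, 21), with mean (11+k)/(11+21+k).
Set (11+k)/(32+k) > 0.90 and solve: k > (0.90·32 − 11)/(1 − 0.90) = 178.000.
The smallest integer exceeding 178.000 is 179.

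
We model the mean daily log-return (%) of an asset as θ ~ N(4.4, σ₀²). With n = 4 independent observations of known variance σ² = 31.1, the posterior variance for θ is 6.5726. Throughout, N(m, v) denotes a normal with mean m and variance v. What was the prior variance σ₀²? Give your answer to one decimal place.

Posterior precision equals prior precision plus data precision: 1/σ_n² = 1/σ₀² + n/σ².
So 1/σ₀² = 1/6.5726 − 4/31.1 = 0.152147 − 0.128617 = 0.023530.
Hence σ₀² = 1/0.023530 ≈ 42.5.

σ₀² = 42.5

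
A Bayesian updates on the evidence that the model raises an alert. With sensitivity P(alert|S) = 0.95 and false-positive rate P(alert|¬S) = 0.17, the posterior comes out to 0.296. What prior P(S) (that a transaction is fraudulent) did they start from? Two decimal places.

P(S) = 0.07

Bayes' rule in odds form gives O(S|E) = O(S)·[P(E|S)/P(E|¬S)], hence O(S) = O(S|E)/LR.
Posterior odds = 0.296/(1−0.296) = 0.4205. LR = 0.95/0.17 = 5.5882.
Prior odds = 0.4205/5.5882 = 0.0752, so P(S) = 0.0752/(1+0.0752) ≈ 0.07.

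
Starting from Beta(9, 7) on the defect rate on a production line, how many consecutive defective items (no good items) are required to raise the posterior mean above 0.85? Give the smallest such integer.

k = 31

After k defective items and 0 good items the posterior is Beta(9+k, 7), with mean (9+k)/(9+7+k).
Set (9+k)/(16+k) > 0.85 and solve: k > (0.85·16 − 9)/(1 − 0.85) = 30.667.
The smallest integer exceeding 30.667 is 31, and checking k=31: (40)/(47) = 0.8511 > 0.85.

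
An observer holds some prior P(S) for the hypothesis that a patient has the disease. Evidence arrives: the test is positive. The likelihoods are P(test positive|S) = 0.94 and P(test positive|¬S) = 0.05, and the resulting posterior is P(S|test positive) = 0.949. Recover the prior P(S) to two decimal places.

In odds form, posterior odds = prior odds × likelihood ratio, so prior odds = posterior odds ÷ LR.
Posterior odds = 0.949/(1−0.949) = 18.6078. LR = 0.94/0.05 = 18.8000.
Prior odds = 18.6078/18.8000 = 0.9898, so P(S) = 0.9898/(1+0.9898) ≈ 0.50.

P(S) = 0.50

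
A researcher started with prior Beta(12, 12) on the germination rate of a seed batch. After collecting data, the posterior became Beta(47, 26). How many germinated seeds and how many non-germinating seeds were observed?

A Beta(a, b) prior with s successes and f failures in binomial data gives a Beta(a+s, b+f) posterior.
Match parameters: s=47−12=35, f=26−12=14.

35 germinated seeds and 14 non-germinating seeds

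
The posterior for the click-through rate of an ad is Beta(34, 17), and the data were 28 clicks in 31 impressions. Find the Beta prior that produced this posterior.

Beta(6, 14)

A Beta(α, β) prior with s successes and f failures in binomial data gives a Beta(α+s, β+f) posterior.
Subtract the data counts: 34−28=6, 17−3=14.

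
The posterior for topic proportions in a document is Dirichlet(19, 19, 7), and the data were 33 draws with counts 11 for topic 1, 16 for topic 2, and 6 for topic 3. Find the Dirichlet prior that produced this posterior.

For a Dirichlet(α) prior with multinomial counts c, the posterior is Dirichlet(α + c) componentwise.
Subtract each count from the matching posterior parameter: 19−11=8, 19−16=3, 7−6=1.

Dirichlet(8, 3, 1)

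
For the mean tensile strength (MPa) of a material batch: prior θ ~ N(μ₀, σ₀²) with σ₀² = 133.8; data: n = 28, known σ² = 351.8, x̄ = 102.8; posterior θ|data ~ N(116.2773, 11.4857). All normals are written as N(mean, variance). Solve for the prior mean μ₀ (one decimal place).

μ₀ = 259.8

With known observation variance, the Normal–Normal posterior has precision τ_n = τ₀ + n/σ² and mean μ_n = (τ₀μ₀ + (n/σ²)x̄)/τ_n.
Here τ₀ = 1/133.8 = 0.007474 and τ_data = 28/351.8 = 0.079591, so τ_n = 0.087065.
Rearranging for μ₀: μ₀ = (μ_n·τ_n − τ_data·x̄)/τ₀ = (116.2773·0.087065 − 0.079591·102.8) / 0.007474 = 1.941728/0.007474 ≈ 259.8.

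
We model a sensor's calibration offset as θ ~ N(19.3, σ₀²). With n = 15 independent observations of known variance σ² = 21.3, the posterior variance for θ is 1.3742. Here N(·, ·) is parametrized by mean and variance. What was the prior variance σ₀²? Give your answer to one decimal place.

Posterior precision equals prior precision plus data precision: 1/σ_n² = 1/σ₀² + n/σ².
So 1/σ₀² = 1/1.3742 − 15/21.3 = 0.727696 − 0.704225 = 0.023471.
Hence σ₀² = 1/0.023471 ≈ 42.6.

σ₀² = 42.6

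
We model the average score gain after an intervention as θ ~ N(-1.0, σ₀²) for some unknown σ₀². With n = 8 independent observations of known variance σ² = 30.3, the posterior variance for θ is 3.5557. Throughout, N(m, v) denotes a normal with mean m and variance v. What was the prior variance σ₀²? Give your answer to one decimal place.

σ₀² = 58.1

Posterior precision equals prior precision plus data precision: 1/σ_n² = 1/σ₀² + n/σ².
So 1/σ₀² = 1/3.5557 − 8/30.3 = 0.281239 − 0.264026 = 0.017213.
Hence σ₀² = 1/0.017213 ≈ 58.1.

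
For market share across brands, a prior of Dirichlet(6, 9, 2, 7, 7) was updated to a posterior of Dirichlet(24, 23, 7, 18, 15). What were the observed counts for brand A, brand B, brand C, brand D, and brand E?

For a Dirichlet(α) prior with multinomial counts c, the posterior is Dirichlet(α + c) componentwise.
Counts are posterior − prior componentwise: 24−6=18, 23−9=14, 7−2=5, 18−7=11, 15−7=8.

counts (18, 14, 5, 11, 8)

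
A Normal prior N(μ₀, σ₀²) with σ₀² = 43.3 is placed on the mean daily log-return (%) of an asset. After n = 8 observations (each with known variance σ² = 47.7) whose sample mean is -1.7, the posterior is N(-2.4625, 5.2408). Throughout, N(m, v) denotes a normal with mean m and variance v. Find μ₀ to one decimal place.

With known observation variance, the Normal–Normal posterior has precision τ_n = τ₀ + n/σ² and mean μ_n = (τ₀μ₀ + (n/σ²)x̄)/τ_n.
Here τ₀ = 1/43.3 = 0.023095 and τ_data = 8/47.7 = 0.167715, so τ_n = 0.190810.
Rearranging for μ₀: μ₀ = (μ_n·τ_n − τ_data·x̄)/τ₀ = (-2.4625·0.190810 − 0.167715·-1.7) / 0.023095 = -0.184754/0.023095 ≈ -8.0.

μ₀ = -8.0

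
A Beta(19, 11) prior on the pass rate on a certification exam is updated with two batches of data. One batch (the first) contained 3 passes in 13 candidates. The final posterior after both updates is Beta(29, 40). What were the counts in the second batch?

7 passes and 19 failures

Because Beta–binomial updating is additive in the counts, the combined data contributed (α_post−α_prior, β_post−β_prior) successes and failures.
Total across both batches: 29−19=10 passes, 40−11=29 failures.
Subtract the first batch: 10−3=7 passes and 29−10=19 failures.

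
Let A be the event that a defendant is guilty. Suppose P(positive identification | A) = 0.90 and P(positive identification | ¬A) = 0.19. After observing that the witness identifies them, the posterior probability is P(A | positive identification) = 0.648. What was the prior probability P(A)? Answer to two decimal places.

P(A) = 0.28

In odds form, posterior odds = prior odds × likelihood ratio, so prior odds = posterior odds ÷ LR.
Posterior odds = 0.648/(1−0.648) = 1.8409. LR = 0.90/0.19 = 4.7368.
Prior odds = 1.8409/4.7368 = 0.3886, so P(A) = 0.3886/(1+0.3886) ≈ 0.28.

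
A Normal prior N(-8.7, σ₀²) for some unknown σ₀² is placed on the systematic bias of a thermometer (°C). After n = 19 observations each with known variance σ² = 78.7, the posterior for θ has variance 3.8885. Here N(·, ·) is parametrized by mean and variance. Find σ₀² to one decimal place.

For the Normal–Normal model with known σ², precisions add: τ_n = τ₀ + n/σ².
So 1/σ₀² = 1/3.8885 − 19/78.7 = 0.257169 − 0.241423 = 0.015746.
Hence σ₀² = 1/0.015746 ≈ 63.5.

σ₀² = 63.5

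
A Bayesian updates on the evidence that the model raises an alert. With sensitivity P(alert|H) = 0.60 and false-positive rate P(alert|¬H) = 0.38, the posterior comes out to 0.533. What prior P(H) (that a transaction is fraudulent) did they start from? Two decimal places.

In odds form, posterior odds = prior odds × likelihood ratio, so prior odds = posterior odds ÷ LR.
Posterior odds = 0.533/(1−0.533) = 1.1413. LR = 0.60/0.38 = 1.5789.
Prior odds = 1.1413/1.5789 = 0.7228, so P(H) = 0.7228/(1+0.7228) ≈ 0.42.

P(H) = 0.42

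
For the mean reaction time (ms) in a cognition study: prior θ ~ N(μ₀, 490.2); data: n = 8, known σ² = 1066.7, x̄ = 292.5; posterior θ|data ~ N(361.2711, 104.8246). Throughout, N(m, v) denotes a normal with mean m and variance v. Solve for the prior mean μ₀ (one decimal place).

With known observation variance, the Normal–Normal posterior has precision τ_n = τ₀ + n/σ² and mean μ_n = (τ₀μ₀ + (n/σ²)x̄)/τ_n.
Here τ₀ = 1/490.2 = 0.002040 and τ_data = 8/1066.7 = 0.007500, so τ_n = 0.009540.
Rearranging for μ₀: μ₀ = (μ_n·τ_n − τ_data·x̄)/τ₀ = (361.2711·0.009540 − 0.007500·292.5) / 0.002040 = 1.252776/0.002040 ≈ 614.1.

μ₀ = 614.1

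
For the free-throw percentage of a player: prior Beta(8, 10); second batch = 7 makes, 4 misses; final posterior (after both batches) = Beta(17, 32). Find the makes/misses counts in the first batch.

2 makes and 18 misses

Because Beta–binomial updating is additive in the counts, the combined data contributed (α_post−α_prior, β_post−β_prior) successes and failures.
Total across both batches: 17−8=9 makes, 32−10=22 misses.
Subtract the second batch: 9−7=2 makes and 22−4=18 misses.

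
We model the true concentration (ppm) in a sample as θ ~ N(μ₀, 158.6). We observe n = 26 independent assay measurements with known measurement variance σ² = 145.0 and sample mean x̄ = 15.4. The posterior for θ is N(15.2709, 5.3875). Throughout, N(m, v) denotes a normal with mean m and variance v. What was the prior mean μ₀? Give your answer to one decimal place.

μ₀ = 11.6

With known observation variance, the Normal–Normal posterior has precision τ_n = τ₀ + n/σ² and mean μ_n = (τ₀μ₀ + (n/σ²)x̄)/τ_n.
Here τ₀ = 1/158.6 = 0.006305 and τ_data = 26/145.0 = 0.179310, so τ_n = 0.185615.
Rearranging for μ₀: μ₀ = (μ_n·τ_n − τ_data·x̄)/τ₀ = (15.2709·0.185615 − 0.179310·15.4) / 0.006305 = 0.073134/0.006305 ≈ 11.6.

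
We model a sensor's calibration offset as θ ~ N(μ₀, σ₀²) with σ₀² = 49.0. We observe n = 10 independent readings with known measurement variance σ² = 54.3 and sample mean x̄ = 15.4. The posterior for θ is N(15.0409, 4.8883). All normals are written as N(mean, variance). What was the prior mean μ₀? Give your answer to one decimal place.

With known observation variance, the Normal–Normal posterior has precision τ_n = τ₀ + n/σ² and mean μ_n = (τ₀μ₀ + (n/σ²)x̄)/τ_n.
Here τ₀ = 1/49.0 = 0.020408 and τ_data = 10/54.3 = 0.184162, so τ_n = 0.204570.
Rearranging for μ₀: μ₀ = (μ_n·τ_n − τ_data·x̄)/τ₀ = (15.0409·0.204570 − 0.184162·15.4) / 0.020408 = 0.240822/0.020408 ≈ 11.8.

μ₀ = 11.8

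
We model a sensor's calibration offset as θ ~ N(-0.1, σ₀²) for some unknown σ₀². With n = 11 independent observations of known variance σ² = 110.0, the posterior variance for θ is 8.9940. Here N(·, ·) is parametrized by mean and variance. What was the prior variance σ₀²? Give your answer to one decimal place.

σ₀² = 89.4

For the Normal–Normal model with known σ², precisions add: τ_n = τ₀ + n/σ².
So 1/σ₀² = 1/8.9940 − 11/110.0 = 0.111185 − 0.100000 = 0.011185.
Hence σ₀² = 1/0.011185 ≈ 89.4.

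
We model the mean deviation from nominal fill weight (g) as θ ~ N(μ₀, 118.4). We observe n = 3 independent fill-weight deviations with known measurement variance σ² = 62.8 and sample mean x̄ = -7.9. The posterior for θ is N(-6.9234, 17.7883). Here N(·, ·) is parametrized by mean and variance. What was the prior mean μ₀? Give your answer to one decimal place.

The posterior mean is a precision-weighted average: μ_n = (τ₀μ₀ + τ_data·x̄)/(τ₀+τ_data), with τ₀=1/σ₀² and τ_data=n/σ².
Here τ₀ = 1/118.4 = 0.008446 and τ_data = 3/62.8 = 0.047771, so τ_n = 0.056217.
Rearranging for μ₀: μ₀ = (μ_n·τ_n − τ_data·x̄)/τ₀ = (-6.9234·0.056217 − 0.047771·-7.9) / 0.008446 = -0.011822/0.008446 ≈ -1.4.

μ₀ = -1.4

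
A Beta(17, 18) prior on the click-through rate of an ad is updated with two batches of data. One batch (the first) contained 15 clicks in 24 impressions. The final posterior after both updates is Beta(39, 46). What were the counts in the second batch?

Because Beta–binomial updating is additive in the counts, the combined data contributed (α_post−α_prior, β_post−β_prior) successes and failures.
Total across both batches: 39−17=22 clicks, 46−18=28 non-clicks.
Subtract the first batch: 22−15=7 clicks and 28−9=19 non-clicks.

7 clicks and 19 non-clicks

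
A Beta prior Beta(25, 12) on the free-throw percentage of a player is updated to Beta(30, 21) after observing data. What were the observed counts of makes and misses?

Beta is conjugate to the binomial likelihood: posterior = Beta(α+s, β+f).
Match parameters: s=30−25=5, f=21−12=9.

5 makes and 9 misses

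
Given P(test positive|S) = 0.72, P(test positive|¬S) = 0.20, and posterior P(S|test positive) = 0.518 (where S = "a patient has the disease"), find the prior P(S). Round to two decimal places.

In odds form, posterior odds = prior odds × likelihood ratio, so prior odds = posterior odds ÷ LR.
Posterior odds = 0.518/(1−0.518) = 1.0747. LR = 0.72/0.20 = 3.6000.
Prior odds = 1.0747/3.6000 = 0.2985, so P(S) = 0.2985/(1+0.2985) ≈ 0.23.

P(S) = 0.23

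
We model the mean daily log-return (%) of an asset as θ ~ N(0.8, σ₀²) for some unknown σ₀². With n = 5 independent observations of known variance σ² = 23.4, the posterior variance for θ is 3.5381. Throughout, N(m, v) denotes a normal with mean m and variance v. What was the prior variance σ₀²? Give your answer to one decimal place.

σ₀² = 14.5

For the Normal–Normal model with known σ², precisions add: τ_n = τ₀ + n/σ².
So 1/σ₀² = 1/3.5381 − 5/23.4 = 0.282638 − 0.213675 = 0.068963.
Hence σ₀² = 1/0.068963 ≈ 14.5.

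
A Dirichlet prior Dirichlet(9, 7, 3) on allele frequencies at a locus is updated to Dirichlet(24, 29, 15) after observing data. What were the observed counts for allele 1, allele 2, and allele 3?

For a Dirichlet(α) prior with multinomial counts c, the posterior is Dirichlet(α + c) componentwise.
Counts are posterior − prior componentwise: 24−9=15, 29−7=22, 15−3=12.

counts (15, 22, 12)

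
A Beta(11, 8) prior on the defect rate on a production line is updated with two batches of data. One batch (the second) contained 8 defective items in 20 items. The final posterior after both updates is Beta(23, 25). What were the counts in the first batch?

4 defective items and 5 good items

Sequential conjugate updates are equivalent to a single update on the pooled data, so total successes = posterior α − prior α and total failures = posterior β − prior β.
Total across both batches: 23−11=12 defective items, 25−8=17 good items.
Subtract the second batch: 12−8=4 defective items and 17−12=5 good items.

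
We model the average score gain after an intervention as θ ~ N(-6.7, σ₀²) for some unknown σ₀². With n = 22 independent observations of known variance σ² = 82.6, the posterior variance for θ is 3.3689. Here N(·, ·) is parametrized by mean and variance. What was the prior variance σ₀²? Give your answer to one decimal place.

Posterior precision equals prior precision plus data precision: 1/σ_n² = 1/σ₀² + n/σ².
So 1/σ₀² = 1/3.3689 − 22/82.6 = 0.296833 − 0.266344 = 0.030489.
Hence σ₀² = 1/0.030489 ≈ 32.8.

σ₀² = 32.8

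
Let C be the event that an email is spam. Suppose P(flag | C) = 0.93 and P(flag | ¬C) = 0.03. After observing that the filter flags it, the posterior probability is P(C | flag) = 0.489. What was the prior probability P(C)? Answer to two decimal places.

Bayes' rule in odds form gives O(C|E) = O(C)·[P(E|C)/P(E|¬C)], hence O(C) = O(C|E)/LR.
Posterior odds = 0.489/(1−0.489) = 0.9569. LR = 0.93/0.03 = 31.0000.
Prior odds = 0.9569/31.0000 = 0.0309, so P(C) = 0.0309/(1+0.0309) ≈ 0.03.

P(C) = 0.03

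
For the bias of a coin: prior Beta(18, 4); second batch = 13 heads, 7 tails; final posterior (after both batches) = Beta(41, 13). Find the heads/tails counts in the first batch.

Because Beta–binomial updating is additive in the counts, the combined data contributed (α_post−α_prior, β_post−β_prior) successes and failures.
Total across both batches: 41−18=23 heads, 13−4=9 tails.
Subtract the second batch: 23−13=10 heads and 9−7=2 tails.

10 heads and 2 tails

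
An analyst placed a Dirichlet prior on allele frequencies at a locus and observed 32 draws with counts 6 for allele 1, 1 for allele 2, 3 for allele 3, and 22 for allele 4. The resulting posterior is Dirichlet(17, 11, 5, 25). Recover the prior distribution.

For a Dirichlet(α) prior with multinomial counts c, the posterior is Dirichlet(α + c) componentwise.
Subtract each count from the matching posterior parameter: 17−6=11, 11−1=10, 5−3=2, 25−22=3.

Dirichlet(11, 10, 2, 3)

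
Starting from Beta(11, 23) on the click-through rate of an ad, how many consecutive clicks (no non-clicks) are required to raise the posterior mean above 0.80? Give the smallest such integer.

After k clicks and 0 non-clicks the posterior is Beta(11+k, 23), with mean (11+k)/(11+23+k).
Set (11+k)/(34+k) > 0.80 and solve: k > (0.80·34 − 11)/(1 − 0.80) = 81.000.
The smallest integer exceeding 81.000 is 82.

k = 82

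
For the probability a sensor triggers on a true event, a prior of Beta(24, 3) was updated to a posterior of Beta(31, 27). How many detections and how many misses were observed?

A Beta(α, β) prior with s successes and f failures in binomial data gives a Beta(α+s, β+f) posterior.
Match parameters: s=31−24=7, f=27−3=24.

7 detections and 24 misses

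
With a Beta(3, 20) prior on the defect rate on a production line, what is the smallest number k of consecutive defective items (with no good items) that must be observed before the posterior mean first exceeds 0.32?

After k defective items and 0 good items the posterior is Beta(3+k, 20), with mean (3+k)/(3+20+k).
Set (3+k)/(23+k) > 0.32 and solve: k > (0.32·23 − 3)/(1 − 0.32) = 6.412.
The smallest integer exceeding 6.412 is 7.

k = 7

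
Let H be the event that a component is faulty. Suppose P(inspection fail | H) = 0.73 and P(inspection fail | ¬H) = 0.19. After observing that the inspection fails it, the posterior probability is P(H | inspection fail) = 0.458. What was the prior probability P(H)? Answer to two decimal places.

P(H) = 0.18

In odds form, posterior odds = prior odds × likelihood ratio, so prior odds = posterior odds ÷ LR.
Posterior odds = 0.458/(1−0.458) = 0.8450. LR = 0.73/0.19 = 3.8421.
Prior odds = 0.8450/3.8421 = 0.2199, so P(H) = 0.2199/(1+0.2199) ≈ 0.18.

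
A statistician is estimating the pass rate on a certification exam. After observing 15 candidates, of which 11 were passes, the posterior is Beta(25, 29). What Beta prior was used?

Beta is conjugate to the binomial likelihood: posterior = Beta(α+s, β+f).
Subtract the data counts: 25−11=14, 29−4=25.

Beta(14, 25)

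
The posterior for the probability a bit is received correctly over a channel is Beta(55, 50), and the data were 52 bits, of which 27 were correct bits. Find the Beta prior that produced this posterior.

Under Beta–binomial conjugacy the posterior parameters are (a+s, b+f).
So a = 55 − 27 = 28 and b = 50 − 25 = 25.

Beta(28, 25)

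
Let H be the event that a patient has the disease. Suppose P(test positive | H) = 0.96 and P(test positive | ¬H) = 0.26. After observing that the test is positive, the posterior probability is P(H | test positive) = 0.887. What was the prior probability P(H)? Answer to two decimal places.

Bayes' rule in odds form gives O(H|E) = O(H)·[P(E|H)/P(E|¬H)], hence O(H) = O(H|E)/LR.
Posterior odds = 0.887/(1−0.887) = 7.8496. LR = 0.96/0.26 = 3.6923.
Prior odds = 7.8496/3.6923 = 2.1259, so P(H) = 2.1259/(1+2.1259) ≈ 0.68.

P(H) = 0.68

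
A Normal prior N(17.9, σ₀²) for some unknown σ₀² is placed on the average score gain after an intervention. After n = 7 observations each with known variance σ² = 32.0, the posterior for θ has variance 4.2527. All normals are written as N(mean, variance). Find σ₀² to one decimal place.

σ₀² = 61.0

Posterior precision equals prior precision plus data precision: 1/σ_n² = 1/σ₀² + n/σ².
So 1/σ₀² = 1/4.2527 − 7/32.0 = 0.235145 − 0.218750 = 0.016395.
Hence σ₀² = 1/0.016395 ≈ 61.0.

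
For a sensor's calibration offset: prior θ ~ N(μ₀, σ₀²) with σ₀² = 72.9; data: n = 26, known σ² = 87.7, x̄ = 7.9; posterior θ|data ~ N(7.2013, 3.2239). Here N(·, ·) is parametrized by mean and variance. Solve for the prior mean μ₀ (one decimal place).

μ₀ = -7.9

With known observation variance, the Normal–Normal posterior has precision τ_n = τ₀ + n/σ² and mean μ_n = (τ₀μ₀ + (n/σ²)x̄)/τ_n.
Here τ₀ = 1/72.9 = 0.013717 and τ_data = 26/87.7 = 0.296465, so τ_n = 0.310182.
Rearranging for μ₀: μ₀ = (μ_n·τ_n − τ_data·x̄)/τ₀ = (7.2013·0.310182 − 0.296465·7.9) / 0.013717 = -0.108360/0.013717 ≈ -7.9.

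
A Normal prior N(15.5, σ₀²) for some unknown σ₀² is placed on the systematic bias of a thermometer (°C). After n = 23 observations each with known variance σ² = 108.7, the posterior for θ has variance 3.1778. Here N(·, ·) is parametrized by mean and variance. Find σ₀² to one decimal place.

Posterior precision equals prior precision plus data precision: 1/σ_n² = 1/σ₀² + n/σ².
So 1/σ₀² = 1/3.1778 − 23/108.7 = 0.314683 − 0.211592 = 0.103091.
Hence σ₀² = 1/0.103091 ≈ 9.7.

σ₀² = 9.7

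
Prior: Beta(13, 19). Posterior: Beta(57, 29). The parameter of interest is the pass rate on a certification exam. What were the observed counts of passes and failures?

44 passes and 10 failures

A Beta(α, β) prior with s successes and f failures in binomial data gives a Beta(α+s, β+f) posterior.
Match parameters: s=57−13=44, f=29−19=10.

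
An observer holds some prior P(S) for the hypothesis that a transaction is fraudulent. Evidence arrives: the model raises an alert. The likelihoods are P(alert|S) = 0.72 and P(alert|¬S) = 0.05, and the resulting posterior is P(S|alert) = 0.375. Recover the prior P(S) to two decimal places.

P(S) = 0.04

Bayes' rule in odds form gives O(S|E) = O(S)·[P(E|S)/P(E|¬S)], hence O(S) = O(S|E)/LR.
Posterior odds = 0.375/(1−0.375) = 0.6000. LR = 0.72/0.05 = 14.4000.
Prior odds = 0.6000/14.4000 = 0.0417, so P(S) = 0.0417/(1+0.0417) ≈ 0.04.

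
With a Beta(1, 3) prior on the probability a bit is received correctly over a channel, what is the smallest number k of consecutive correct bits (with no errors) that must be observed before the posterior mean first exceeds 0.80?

After k correct bits and 0 errors the posterior is Beta(1+k, 3), with mean (1+k)/(1+3+k).
Set (1+k)/(4+k) > 0.80 and solve: k > (0.80·4 − 1)/(1 − 0.80) = 11.000.
The smallest integer exceeding 11.000 is 12, and checking k=12: (13)/(16) = 0.8125 > 0.80.

k = 12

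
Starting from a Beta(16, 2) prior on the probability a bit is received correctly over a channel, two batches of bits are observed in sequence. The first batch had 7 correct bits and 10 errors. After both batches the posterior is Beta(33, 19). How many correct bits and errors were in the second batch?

Sequential conjugate updates are equivalent to a single update on the pooled data, so total successes = posterior α − prior α and total failures = posterior β − prior β.
Total across both batches: 33−16=17 correct bits, 19−2=17 errors.
Subtract the first batch: 17−7=10 correct bits and 17−10=7 errors.

10 correct bits and 7 errors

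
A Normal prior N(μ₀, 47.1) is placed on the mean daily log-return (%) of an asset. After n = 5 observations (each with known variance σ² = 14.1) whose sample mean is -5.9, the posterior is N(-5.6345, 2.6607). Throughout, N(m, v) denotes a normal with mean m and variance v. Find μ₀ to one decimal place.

μ₀ = -1.2

With known observation variance, the Normal–Normal posterior has precision τ_n = τ₀ + n/σ² and mean μ_n = (τ₀μ₀ + (n/σ²)x̄)/τ_n.
Here τ₀ = 1/47.1 = 0.021231 and τ_data = 5/14.1 = 0.354610, so τ_n = 0.375841.
Rearranging for μ₀: μ₀ = (μ_n·τ_n − τ_data·x̄)/τ₀ = (-5.6345·0.375841 − 0.354610·-5.9) / 0.021231 = -0.025477/0.021231 ≈ -1.2.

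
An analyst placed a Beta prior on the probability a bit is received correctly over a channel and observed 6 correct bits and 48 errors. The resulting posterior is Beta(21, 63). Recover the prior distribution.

Beta(15, 15)

A Beta(a, b) prior with s successes and f failures in binomial data gives a Beta(a+s, b+f) posterior.
So a = 21 − 6 = 15 and b = 63 − 48 = 15.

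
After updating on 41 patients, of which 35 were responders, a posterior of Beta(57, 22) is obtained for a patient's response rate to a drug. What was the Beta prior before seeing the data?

A Beta(α, β) prior with s successes and f failures in binomial data gives a Beta(α+s, β+f) posterior.
Subtract the data counts: 57−35=22, 22−6=16.

Beta(22, 16)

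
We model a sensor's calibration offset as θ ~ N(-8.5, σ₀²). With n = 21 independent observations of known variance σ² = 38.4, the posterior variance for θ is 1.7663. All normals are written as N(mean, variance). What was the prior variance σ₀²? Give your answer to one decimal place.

Posterior precision equals prior precision plus data precision: 1/σ_n² = 1/σ₀² + n/σ².
So 1/σ₀² = 1/1.7663 − 21/38.4 = 0.566155 − 0.546875 = 0.019280.
Hence σ₀² = 1/0.019280 ≈ 51.9.

σ₀² = 51.9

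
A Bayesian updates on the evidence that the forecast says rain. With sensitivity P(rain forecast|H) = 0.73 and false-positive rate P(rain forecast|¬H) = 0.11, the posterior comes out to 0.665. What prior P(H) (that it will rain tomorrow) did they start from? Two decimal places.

Bayes' rule in odds form gives O(H|E) = O(H)·[P(E|H)/P(E|¬H)], hence O(H) = O(H|E)/LR.
Posterior odds = 0.665/(1−0.665) = 1.9851. LR = 0.73/0.11 = 6.6364.
Prior odds = 1.9851/6.6364 = 0.2991, so P(H) = 0.2991/(1+0.2991) ≈ 0.23.

P(H) = 0.23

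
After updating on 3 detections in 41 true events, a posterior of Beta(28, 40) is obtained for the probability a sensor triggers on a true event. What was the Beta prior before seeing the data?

Beta(25, 2)

A Beta(α, β) prior with s successes and f failures in binomial data gives a Beta(α+s, β+f) posterior.
Subtract the data counts: 28−3=25, 40−38=2.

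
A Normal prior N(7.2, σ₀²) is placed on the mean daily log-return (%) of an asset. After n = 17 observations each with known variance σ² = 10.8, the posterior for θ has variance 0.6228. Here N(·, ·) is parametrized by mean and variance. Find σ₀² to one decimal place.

σ₀² = 31.7

For the Normal–Normal model with known σ², precisions add: τ_n = τ₀ + n/σ².
So 1/σ₀² = 1/0.6228 − 17/10.8 = 1.605652 − 1.574074 = 0.031578.
Hence σ₀² = 1/0.031578 ≈ 31.7.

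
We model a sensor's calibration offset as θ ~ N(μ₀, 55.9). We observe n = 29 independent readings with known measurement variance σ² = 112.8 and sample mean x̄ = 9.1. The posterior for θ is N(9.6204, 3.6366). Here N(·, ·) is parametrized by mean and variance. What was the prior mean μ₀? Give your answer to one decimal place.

μ₀ = 17.1

With known observation variance, the Normal–Normal posterior has precision τ_n = τ₀ + n/σ² and mean μ_n = (τ₀μ₀ + (n/σ²)x̄)/τ_n.
Here τ₀ = 1/55.9 = 0.017889 and τ_data = 29/112.8 = 0.257092, so τ_n = 0.274981.
Rearranging for μ₀: μ₀ = (μ_n·τ_n − τ_data·x̄)/τ₀ = (9.6204·0.274981 − 0.257092·9.1) / 0.017889 = 0.305890/0.017889 ≈ 17.1.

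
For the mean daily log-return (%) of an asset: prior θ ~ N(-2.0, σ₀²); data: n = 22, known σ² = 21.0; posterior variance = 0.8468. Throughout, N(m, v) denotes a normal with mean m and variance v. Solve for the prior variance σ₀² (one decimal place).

σ₀² = 7.5

Posterior precision equals prior precision plus data precision: 1/σ_n² = 1/σ₀² + n/σ².
So 1/σ₀² = 1/0.8468 − 22/21.0 = 1.180916 − 1.047619 = 0.133297.
Hence σ₀² = 1/0.133297 ≈ 7.5.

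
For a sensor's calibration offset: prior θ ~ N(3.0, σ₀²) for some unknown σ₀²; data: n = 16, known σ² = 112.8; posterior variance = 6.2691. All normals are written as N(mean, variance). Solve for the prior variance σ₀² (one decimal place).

Posterior precision equals prior precision plus data precision: 1/σ_n² = 1/σ₀² + n/σ².
So 1/σ₀² = 1/6.2691 − 16/112.8 = 0.159513 − 0.141844 = 0.017669.
Hence σ₀² = 1/0.017669 ≈ 56.6.

σ₀² = 56.6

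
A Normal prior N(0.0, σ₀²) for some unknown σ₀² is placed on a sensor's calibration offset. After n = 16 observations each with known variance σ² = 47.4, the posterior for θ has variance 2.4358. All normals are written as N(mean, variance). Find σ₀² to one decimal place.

σ₀² = 13.7

For the Normal–Normal model with known σ², precisions add: τ_n = τ₀ + n/σ².
So 1/σ₀² = 1/2.4358 − 16/47.4 = 0.410543 − 0.337553 = 0.072990.
Hence σ₀² = 1/0.072990 ≈ 13.7.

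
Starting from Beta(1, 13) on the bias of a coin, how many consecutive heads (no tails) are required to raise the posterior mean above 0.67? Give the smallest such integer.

k = 26

After k heads and 0 tails the posterior is Beta(1+k, 13), with mean (1+k)/(1+13+k).
Set (1+k)/(14+k) > 0.67 and solve: k > (0.67·14 − 1)/(1 − 0.67) = 25.394.
The smallest integer exceeding 25.394 is 26.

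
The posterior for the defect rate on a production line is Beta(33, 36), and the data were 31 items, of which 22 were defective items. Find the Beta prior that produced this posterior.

Beta(11, 27)

Beta is conjugate to the binomial likelihood: posterior = Beta(a+s, b+f).
Subtract the data counts: 33−22=11, 36−9=27.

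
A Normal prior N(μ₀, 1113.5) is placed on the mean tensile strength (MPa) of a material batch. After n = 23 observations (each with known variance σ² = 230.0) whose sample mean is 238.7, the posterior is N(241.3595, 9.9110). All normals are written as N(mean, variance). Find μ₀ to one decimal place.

μ₀ = 537.5

With known observation variance, the Normal–Normal posterior has precision τ_n = τ₀ + n/σ² and mean μ_n = (τ₀μ₀ + (n/σ²)x̄)/τ_n.
Here τ₀ = 1/1113.5 = 0.000898 and τ_data = 23/230.0 = 0.100000, so τ_n = 0.100898.
Rearranging for μ₀: μ₀ = (μ_n·τ_n − τ_data·x̄)/τ₀ = (241.3595·0.100898 − 0.100000·238.7) / 0.000898 = 0.482691/0.000898 ≈ 537.5.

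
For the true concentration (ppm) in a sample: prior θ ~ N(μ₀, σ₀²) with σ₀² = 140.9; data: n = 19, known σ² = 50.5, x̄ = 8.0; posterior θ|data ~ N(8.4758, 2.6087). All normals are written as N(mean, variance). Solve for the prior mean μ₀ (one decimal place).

μ₀ = 33.7

With known observation variance, the Normal–Normal posterior has precision τ_n = τ₀ + n/σ² and mean μ_n = (τ₀μ₀ + (n/σ²)x̄)/τ_n.
Here τ₀ = 1/140.9 = 0.007097 and τ_data = 19/50.5 = 0.376238, so τ_n = 0.383335.
Rearranging for μ₀: μ₀ = (μ_n·τ_n − τ_data·x̄)/τ₀ = (8.4758·0.383335 − 0.376238·8.0) / 0.007097 = 0.239167/0.007097 ≈ 33.7.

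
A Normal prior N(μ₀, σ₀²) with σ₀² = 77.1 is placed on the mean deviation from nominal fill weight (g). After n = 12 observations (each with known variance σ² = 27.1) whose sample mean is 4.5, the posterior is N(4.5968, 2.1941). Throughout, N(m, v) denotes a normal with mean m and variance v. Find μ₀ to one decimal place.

μ₀ = 7.9

The posterior mean is a precision-weighted average: μ_n = (τ₀μ₀ + τ_data·x̄)/(τ₀+τ_data), with τ₀=1/σ₀² and τ_data=n/σ².
Here τ₀ = 1/77.1 = 0.012970 and τ_data = 12/27.1 = 0.442804, so τ_n = 0.455774.
Rearranging for μ₀: μ₀ = (μ_n·τ_n − τ_data·x̄)/τ₀ = (4.5968·0.455774 − 0.442804·4.5) / 0.012970 = 0.102484/0.012970 ≈ 7.9.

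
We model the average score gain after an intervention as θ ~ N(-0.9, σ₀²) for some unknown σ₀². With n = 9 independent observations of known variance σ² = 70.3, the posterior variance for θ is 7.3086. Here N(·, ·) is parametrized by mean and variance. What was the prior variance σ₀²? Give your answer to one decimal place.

For the Normal–Normal model with known σ², precisions add: τ_n = τ₀ + n/σ².
So 1/σ₀² = 1/7.3086 − 9/70.3 = 0.136825 − 0.128023 = 0.008802.
Hence σ₀² = 1/0.008802 ≈ 113.6.

σ₀² = 113.6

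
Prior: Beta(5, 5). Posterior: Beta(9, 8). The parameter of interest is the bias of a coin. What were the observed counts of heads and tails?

Beta is conjugate to the binomial likelihood: posterior = Beta(α+s, β+f).
Match parameters: s=9−5=4, f=8−5=3.

4 heads and 3 tails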